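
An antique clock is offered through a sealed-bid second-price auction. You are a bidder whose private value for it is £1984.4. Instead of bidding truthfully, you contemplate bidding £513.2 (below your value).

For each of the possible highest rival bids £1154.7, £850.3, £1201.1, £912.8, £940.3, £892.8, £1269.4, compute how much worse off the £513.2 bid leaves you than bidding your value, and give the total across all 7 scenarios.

£6669.4

The deviation costs you only when the competing bid falls strictly between £513.2 and £1984.4; elsewhere both bids give the same outcome.
£1154.7: truthful payoff £829.7, deviation payoff £0 → loss £829.7.
£850.3: truthful payoff £1134.1, deviation payoff £0 → loss £1134.1.
£1201.1: truthful payoff £783.3, deviation payoff £0 → loss £783.3.
£912.8: truthful payoff £1071.6, deviation payoff £0 → loss £1071.6.
£940.3: truthful payoff £1044.1, deviation payoff £0 → loss £1044.1.
£892.8: truthful payoff £1091.6, deviation payoff £0 → loss £1091.6.
£1269.4: truthful payoff £715, deviation payoff £0 → loss £715.
Total loss = £829.7 + £1134.1 + £783.3 + £1071.6 + £1044.1 + £1091.6 + £715 = £6669.4.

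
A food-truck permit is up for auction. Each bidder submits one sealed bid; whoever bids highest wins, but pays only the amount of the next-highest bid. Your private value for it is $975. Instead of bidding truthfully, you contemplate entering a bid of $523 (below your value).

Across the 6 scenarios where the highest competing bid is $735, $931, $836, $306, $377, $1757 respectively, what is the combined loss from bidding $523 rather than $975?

$423

The deviation costs you only when the competing bid falls strictly between $523 and $975; elsewhere both bids give the same outcome.
$735: truthful payoff $240, deviation payoff $0 → loss $240.
$931: truthful payoff $44, deviation payoff $0 → loss $44.
$836: truthful payoff $139, deviation payoff $0 → loss $139.
$306: outcomes coincide → loss $0.
$377: outcomes coincide → loss $0.
$1757: outcomes coincide → loss $0.
Total loss = $240 + $44 + $139 = $423.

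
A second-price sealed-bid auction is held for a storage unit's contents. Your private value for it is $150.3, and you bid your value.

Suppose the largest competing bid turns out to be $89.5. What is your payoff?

Your bid $150.3 exceeds the highest competing bid $89.5, so you win.
In a second-price auction the winner pays the second-highest bid, $89.5.
Payoff = value − price = $150.3 − $89.5 = $60.8.

$60.8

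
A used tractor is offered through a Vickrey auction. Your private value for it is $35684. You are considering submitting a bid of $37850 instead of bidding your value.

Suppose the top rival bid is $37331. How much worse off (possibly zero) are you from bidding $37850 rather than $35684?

Bidding your value $35684: you lose (since $35684 < $37331). Payoff $0.
Bidding $37850: you win and pay $37331. Payoff $35684 − $37331 = −$1647.
The competing bid $37331 lies between your value and your inflated bid, so overbidding wins an item priced above your value.
Loss from deviating = $0 − (−$1647) = $1647.

$1647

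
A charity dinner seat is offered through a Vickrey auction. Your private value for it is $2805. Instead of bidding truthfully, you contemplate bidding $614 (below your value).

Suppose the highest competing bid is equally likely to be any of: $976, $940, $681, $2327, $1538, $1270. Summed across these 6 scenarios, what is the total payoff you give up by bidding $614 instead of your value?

$9098

The deviation costs you only when the competing bid falls strictly between $614 and $2805; elsewhere both bids give the same outcome.
$976: truthful payoff $1829, deviation payoff $0 → loss $1829.
$940: truthful payoff $1865, deviation payoff $0 → loss $1865.
$681: truthful payoff $2124, deviation payoff $0 → loss $2124.
$2327: truthful payoff $478, deviation payoff $0 → loss $478.
$1538: truthful payoff $1267, deviation payoff $0 → loss $1267.
$1270: truthful payoff $1535, deviation payoff $0 → loss $1535.
Total loss = $1829 + $1865 + $2124 + $478 + $1267 + $1535 = $9098.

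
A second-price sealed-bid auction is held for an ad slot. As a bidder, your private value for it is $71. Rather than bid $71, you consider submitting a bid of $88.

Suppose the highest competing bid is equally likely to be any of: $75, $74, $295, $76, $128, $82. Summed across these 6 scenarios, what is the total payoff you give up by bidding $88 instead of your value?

The deviation costs you only when the competing bid falls strictly between $71 and $88; elsewhere both bids give the same outcome.
$75: truthful payoff $0, deviation payoff −$4 → loss $4.
$74: truthful payoff $0, deviation payoff −$3 → loss $3.
$295: outcomes coincide → loss $0.
$76: truthful payoff $0, deviation payoff −$5 → loss $5.
$128: outcomes coincide → loss $0.
$82: truthful payoff $0, deviation payoff −$11 → loss $11.
Total loss = $4 + $3 + $5 + $11 = $23.

$23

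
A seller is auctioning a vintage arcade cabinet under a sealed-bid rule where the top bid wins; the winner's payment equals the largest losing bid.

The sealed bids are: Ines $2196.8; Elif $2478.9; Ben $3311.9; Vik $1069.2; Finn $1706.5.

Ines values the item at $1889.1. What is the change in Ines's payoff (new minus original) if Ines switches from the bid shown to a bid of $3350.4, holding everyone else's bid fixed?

−$1422.8

The highest bid among the other bidders is $3311.9; Ines's bid doesn't change that.
Original bid $2196.8: Ines is not highest (top rival bid is $3311.9); payoff $0.
Alternative bid $3350.4: Ines is highest, pays the top rival bid $3311.9; payoff $1889.1 − $3311.9 = −$1422.8.
Change in payoff = −$1422.8 − ($0) = −$1422.8.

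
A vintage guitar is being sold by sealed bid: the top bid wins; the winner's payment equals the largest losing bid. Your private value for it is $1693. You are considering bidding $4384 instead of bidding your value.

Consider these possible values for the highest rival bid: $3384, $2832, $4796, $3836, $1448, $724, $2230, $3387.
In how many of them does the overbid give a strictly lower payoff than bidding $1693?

The deviation hurts exactly when the highest competing bid lies strictly between $1693 and $4384 — overbidding then wins at a price above your value.
$3384: inside the interval → strictly worse (loss $1691).
$2832: inside the interval → strictly worse (loss $1139).
$4796: above both → same outcome either way.
$3836: inside the interval → strictly worse (loss $2143).
$1448: below both → same outcome either way.
$724: below both → same outcome either way.
$2230: inside the interval → strictly worse (loss $537).
$3387: inside the interval → strictly worse (loss $1694).
Count: 5.

5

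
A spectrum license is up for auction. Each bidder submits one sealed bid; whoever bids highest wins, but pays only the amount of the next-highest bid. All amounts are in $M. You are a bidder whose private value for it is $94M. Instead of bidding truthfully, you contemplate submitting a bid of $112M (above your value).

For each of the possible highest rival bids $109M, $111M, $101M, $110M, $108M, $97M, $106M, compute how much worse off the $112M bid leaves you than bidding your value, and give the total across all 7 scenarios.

$84M

The deviation costs you only when the competing bid falls strictly between $94M and $112M; elsewhere both bids give the same outcome.
$109M: truthful payoff $0M, deviation payoff −$15M → loss $15M.
$111M: truthful payoff $0M, deviation payoff −$17M → loss $17M.
$101M: truthful payoff $0M, deviation payoff −$7M → loss $7M.
$110M: truthful payoff $0M, deviation payoff −$16M → loss $16M.
$108M: truthful payoff $0M, deviation payoff −$14M → loss $14M.
$97M: truthful payoff $0M, deviation payoff −$3M → loss $3M.
$106M: truthful payoff $0M, deviation payoff −$12M → loss $12M.
Total loss = $15M + $17M + $7M + $16M + $14M + $3M + $12M = $84M.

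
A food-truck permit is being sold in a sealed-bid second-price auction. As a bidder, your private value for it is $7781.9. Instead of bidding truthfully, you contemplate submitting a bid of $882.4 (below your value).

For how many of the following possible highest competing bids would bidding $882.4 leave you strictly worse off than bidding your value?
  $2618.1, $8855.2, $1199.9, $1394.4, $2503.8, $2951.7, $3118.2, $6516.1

7

The deviation hurts exactly when the highest competing bid lies strictly between $882.4 and $7781.9 — underbidding then forfeits a profitable win.
$2618.1: inside the interval → strictly worse (loss $5163.8).
$8855.2: above both → same outcome either way.
$1199.9: inside the interval → strictly worse (loss $6582).
$1394.4: inside the interval → strictly worse (loss $6387.5).
$2503.8: inside the interval → strictly worse (loss $5278.1).
$2951.7: inside the interval → strictly worse (loss $4830.2).
$3118.2: inside the interval → strictly worse (loss $4663.7).
$6516.1: inside the interval → strictly worse (loss $1265.8).
Count: 7.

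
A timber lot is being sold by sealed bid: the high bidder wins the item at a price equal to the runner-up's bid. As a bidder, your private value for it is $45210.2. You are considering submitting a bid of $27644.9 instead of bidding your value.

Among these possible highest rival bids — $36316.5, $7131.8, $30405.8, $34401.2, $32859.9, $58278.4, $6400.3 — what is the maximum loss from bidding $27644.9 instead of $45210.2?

$14804.4

$36316.5: truthful gives $8893.7, deviation gives $0 → loss $8893.7.
$7131.8: same outcome either way → loss $0.
$30405.8: truthful gives $14804.4, deviation gives $0 → loss $14804.4.
$34401.2: truthful gives $10809, deviation gives $0 → loss $10809.
$32859.9: truthful gives $12350.3, deviation gives $0 → loss $12350.3.
$58278.4: same outcome either way → loss $0.
$6400.3: same outcome either way → loss $0.
Maximum loss: $14804.4.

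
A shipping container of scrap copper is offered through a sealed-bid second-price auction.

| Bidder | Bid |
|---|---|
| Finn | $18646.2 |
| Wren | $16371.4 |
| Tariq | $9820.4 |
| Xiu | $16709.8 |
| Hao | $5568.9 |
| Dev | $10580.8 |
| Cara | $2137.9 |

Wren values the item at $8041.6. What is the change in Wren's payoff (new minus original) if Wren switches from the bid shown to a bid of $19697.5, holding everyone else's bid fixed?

−$10604.6

The highest bid among the other bidders is $18646.2; Wren's bid doesn't change that.
Original bid $16371.4: Wren is not highest (top rival bid is $18646.2); payoff $0.
Alternative bid $19697.5: Wren is highest, pays the top rival bid $18646.2; payoff $8041.6 − $18646.2 = −$10604.6.
Change in payoff = −$10604.6 − ($0) = −$10604.6.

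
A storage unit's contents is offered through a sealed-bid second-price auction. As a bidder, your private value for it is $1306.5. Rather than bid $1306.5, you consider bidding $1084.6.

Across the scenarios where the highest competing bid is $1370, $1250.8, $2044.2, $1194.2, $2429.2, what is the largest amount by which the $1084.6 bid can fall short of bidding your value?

$1370: same outcome either way → loss $0.
$1250.8: truthful gives $55.7, deviation gives $0 → loss $55.7.
$2044.2: same outcome either way → loss $0.
$1194.2: truthful gives $112.3, deviation gives $0 → loss $112.3.
$2429.2: same outcome either way → loss $0.
Maximum loss: $112.3.

$112.3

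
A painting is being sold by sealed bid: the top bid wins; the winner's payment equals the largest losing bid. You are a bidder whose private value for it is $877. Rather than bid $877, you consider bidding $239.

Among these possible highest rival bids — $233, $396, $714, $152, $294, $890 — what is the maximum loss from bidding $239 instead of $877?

$233: same outcome either way → loss $0.
$396: truthful gives $481, deviation gives $0 → loss $481.
$714: truthful gives $163, deviation gives $0 → loss $163.
$152: same outcome either way → loss $0.
$294: truthful gives $583, deviation gives $0 → loss $583.
$890: same outcome either way → loss $0.
Maximum loss: $583.

$583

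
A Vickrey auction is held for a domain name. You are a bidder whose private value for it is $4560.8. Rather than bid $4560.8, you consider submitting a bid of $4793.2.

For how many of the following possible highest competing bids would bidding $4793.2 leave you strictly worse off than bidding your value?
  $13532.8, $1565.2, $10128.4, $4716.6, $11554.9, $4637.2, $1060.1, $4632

The deviation hurts exactly when the highest competing bid lies strictly between $4560.8 and $4793.2 — overbidding then wins at a price above your value.
$13532.8: above both → same outcome either way.
$1565.2: below both → same outcome either way.
$10128.4: above both → same outcome either way.
$4716.6: inside the interval → strictly worse (loss $155.8).
$11554.9: above both → same outcome either way.
$4637.2: inside the interval → strictly worse (loss $76.4).
$1060.1: below both → same outcome either way.
$4632: inside the interval → strictly worse (loss $71.2).
Count: 3.

3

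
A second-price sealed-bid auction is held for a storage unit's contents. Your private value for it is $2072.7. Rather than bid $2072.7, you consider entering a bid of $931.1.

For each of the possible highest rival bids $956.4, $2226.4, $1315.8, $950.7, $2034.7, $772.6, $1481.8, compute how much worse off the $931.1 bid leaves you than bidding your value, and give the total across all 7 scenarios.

$3624.1

The deviation costs you only when the competing bid falls strictly between $931.1 and $2072.7; elsewhere both bids give the same outcome.
$956.4: truthful payoff $1116.3, deviation payoff $0 → loss $1116.3.
$2226.4: outcomes coincide → loss $0.
$1315.8: truthful payoff $756.9, deviation payoff $0 → loss $756.9.
$950.7: truthful payoff $1122, deviation payoff $0 → loss $1122.
$2034.7: truthful payoff $38, deviation payoff $0 → loss $38.
$772.6: outcomes coincide → loss $0.
$1481.8: truthful payoff $590.9, deviation payoff $0 → loss $590.9.
Total loss = $1116.3 + $756.9 + $1122 + $38 + $590.9 = $3624.1.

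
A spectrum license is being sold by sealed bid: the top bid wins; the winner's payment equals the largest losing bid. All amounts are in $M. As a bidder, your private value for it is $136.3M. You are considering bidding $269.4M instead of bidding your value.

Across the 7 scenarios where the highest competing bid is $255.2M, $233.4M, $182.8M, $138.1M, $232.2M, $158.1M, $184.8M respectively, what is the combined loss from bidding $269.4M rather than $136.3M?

$430.5M

The deviation costs you only when the competing bid falls strictly between $136.3M and $269.4M; elsewhere both bids give the same outcome.
$255.2M: truthful payoff $0M, deviation payoff −$118.9M → loss $118.9M.
$233.4M: truthful payoff $0M, deviation payoff −$97.1M → loss $97.1M.
$182.8M: truthful payoff $0M, deviation payoff −$46.5M → loss $46.5M.
$138.1M: truthful payoff $0M, deviation payoff −$1.8M → loss $1.8M.
$232.2M: truthful payoff $0M, deviation payoff −$95.9M → loss $95.9M.
$158.1M: truthful payoff $0M, deviation payoff −$21.8M → loss $21.8M.
$184.8M: truthful payoff $0M, deviation payoff −$48.5M → loss $48.5M.
Total loss = $118.9M + $97.1M + $46.5M + $1.8M + $95.9M + $21.8M + $48.5M = $430.5M.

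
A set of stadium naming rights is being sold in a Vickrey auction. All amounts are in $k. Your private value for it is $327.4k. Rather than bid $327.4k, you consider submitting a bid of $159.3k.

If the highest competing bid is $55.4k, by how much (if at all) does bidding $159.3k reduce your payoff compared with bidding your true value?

Bidding your value $327.4k: you win (since $327.4k > $55.4k) and pay $55.4k. Payoff $272k.
Bidding $159.3k: you win and pay $55.4k. Payoff $327.4k − $55.4k = $272k.
Difference = $272k − $272k = $0k; both bids lead to the same outcome because the competing bid is below both your value and your alternative bid.
In a second-price auction your bid sets only whether you win, not what you pay, so bidding your true value is weakly dominant.

$0k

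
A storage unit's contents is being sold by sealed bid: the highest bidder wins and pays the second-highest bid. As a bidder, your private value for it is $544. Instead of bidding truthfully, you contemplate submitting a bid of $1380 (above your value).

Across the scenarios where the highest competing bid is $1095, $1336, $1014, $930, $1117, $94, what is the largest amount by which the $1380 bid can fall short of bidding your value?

$792

$1095: truthful gives $0, deviation gives −$551 → loss $551.
$1336: truthful gives $0, deviation gives −$792 → loss $792.
$1014: truthful gives $0, deviation gives −$470 → loss $470.
$930: truthful gives $0, deviation gives −$386 → loss $386.
$1117: truthful gives $0, deviation gives −$573 → loss $573.
$94: same outcome either way → loss $0.
Maximum loss: $792.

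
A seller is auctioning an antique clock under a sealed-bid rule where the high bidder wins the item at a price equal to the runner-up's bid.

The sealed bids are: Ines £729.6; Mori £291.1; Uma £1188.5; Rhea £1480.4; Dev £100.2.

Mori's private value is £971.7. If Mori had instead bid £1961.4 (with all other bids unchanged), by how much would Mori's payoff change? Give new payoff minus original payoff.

The highest bid among the other bidders is £1480.4; Mori's bid doesn't change that.
Original bid £291.1: Mori is not highest (top rival bid is £1480.4); payoff £0.
Alternative bid £1961.4: Mori is highest, pays the top rival bid £1480.4; payoff £971.7 − £1480.4 = −£508.7.
Change in payoff = −£508.7 − (£0) = −£508.7.

−£508.7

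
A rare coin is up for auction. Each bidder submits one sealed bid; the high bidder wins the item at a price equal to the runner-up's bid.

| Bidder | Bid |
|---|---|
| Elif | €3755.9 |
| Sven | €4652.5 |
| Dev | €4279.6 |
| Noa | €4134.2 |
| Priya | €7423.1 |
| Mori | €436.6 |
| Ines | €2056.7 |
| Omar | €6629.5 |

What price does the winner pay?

€6629.5

Highest bid: Priya at €7423.1, so Priya wins.
Second-highest bid: Omar at €6629.5 — that is the price the winner pays.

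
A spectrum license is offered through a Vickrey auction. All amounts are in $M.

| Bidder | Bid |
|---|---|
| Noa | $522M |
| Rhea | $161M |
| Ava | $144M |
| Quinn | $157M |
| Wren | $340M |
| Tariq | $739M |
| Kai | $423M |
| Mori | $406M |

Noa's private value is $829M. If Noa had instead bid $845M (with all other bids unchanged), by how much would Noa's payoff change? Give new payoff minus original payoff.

$90M

The highest bid among the other bidders is $739M; Noa's bid doesn't change that.
Original bid $522M: Noa is not highest (top rival bid is $739M); payoff $0M.
Alternative bid $845M: Noa is highest, pays the top rival bid $739M; payoff $829M − $739M = $90M.
Change in payoff = $90M − ($0M) = $90M.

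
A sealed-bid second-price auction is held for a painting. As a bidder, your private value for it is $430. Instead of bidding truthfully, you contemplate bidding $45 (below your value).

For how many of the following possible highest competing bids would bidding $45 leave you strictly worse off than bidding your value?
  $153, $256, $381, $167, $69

5

The deviation hurts exactly when the highest competing bid lies strictly between $45 and $430 — underbidding then forfeits a profitable win.
$153: inside the interval → strictly worse (loss $277).
$256: inside the interval → strictly worse (loss $174).
$381: inside the interval → strictly worse (loss $49).
$167: inside the interval → strictly worse (loss $263).
$69: inside the interval → strictly worse (loss $361).
Count: 5.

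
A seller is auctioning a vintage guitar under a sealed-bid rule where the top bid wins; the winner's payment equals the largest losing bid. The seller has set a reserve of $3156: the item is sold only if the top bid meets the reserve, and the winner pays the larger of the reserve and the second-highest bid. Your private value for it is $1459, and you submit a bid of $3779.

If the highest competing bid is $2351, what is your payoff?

Your bid $3779 is the highest and exceeds the reserve.
Price = max(second-highest bid, reserve) = max($2351, $3156) = $3156.
Payoff = $1459 − $3156 = −$1697.

−$1697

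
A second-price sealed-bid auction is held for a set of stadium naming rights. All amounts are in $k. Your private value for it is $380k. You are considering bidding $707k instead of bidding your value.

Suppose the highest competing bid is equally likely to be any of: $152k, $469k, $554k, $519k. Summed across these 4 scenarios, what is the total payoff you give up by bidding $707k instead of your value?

$402k

The deviation costs you only when the competing bid falls strictly between $380k and $707k; elsewhere both bids give the same outcome.
$152k: outcomes coincide → loss $0k.
$469k: truthful payoff $0k, deviation payoff −$89k → loss $89k.
$554k: truthful payoff $0k, deviation payoff −$174k → loss $174k.
$519k: truthful payoff $0k, deviation payoff −$139k → loss $139k.
Total loss = $89k + $174k + $139k = $402k.
Because the price is fixed by the runner-up's bid, deviating from your value can only change a good outcome into a bad one — never the reverse.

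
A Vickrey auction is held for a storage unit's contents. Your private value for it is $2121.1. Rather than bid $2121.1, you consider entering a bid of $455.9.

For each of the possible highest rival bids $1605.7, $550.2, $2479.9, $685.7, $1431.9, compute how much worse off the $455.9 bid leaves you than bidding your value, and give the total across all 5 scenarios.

The deviation costs you only when the competing bid falls strictly between $455.9 and $2121.1; elsewhere both bids give the same outcome.
$1605.7: truthful payoff $515.4, deviation payoff $0 → loss $515.4.
$550.2: truthful payoff $1570.9, deviation payoff $0 → loss $1570.9.
$2479.9: outcomes coincide → loss $0.
$685.7: truthful payoff $1435.4, deviation payoff $0 → loss $1435.4.
$1431.9: truthful payoff $689.2, deviation payoff $0 → loss $689.2.
Total loss = $515.4 + $1570.9 + $1435.4 + $689.2 = $4210.9.
Truthful bidding weakly dominates here: raising your bid can only win items priced above your value, and lowering it can only forfeit items priced below.

$4210.9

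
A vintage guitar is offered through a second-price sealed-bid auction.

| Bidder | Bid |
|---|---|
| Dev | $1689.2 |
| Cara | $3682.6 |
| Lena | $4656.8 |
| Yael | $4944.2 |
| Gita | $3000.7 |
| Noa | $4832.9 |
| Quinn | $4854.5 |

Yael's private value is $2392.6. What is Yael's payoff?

Highest bid: Yael at $4944.2, so Yael wins.
Second-highest bid: Quinn at $4854.5 — that is the price the winner pays.
Yael's payoff = value − price = $2392.6 − $4854.5 = −$2461.9.

−$2461.9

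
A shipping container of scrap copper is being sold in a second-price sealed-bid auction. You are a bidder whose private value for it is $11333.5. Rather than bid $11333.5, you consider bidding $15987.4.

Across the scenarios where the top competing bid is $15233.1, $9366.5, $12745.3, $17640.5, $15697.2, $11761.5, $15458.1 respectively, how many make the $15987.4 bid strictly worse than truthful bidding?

5

The deviation hurts exactly when the highest competing bid lies strictly between $11333.5 and $15987.4 — overbidding then wins at a price above your value.
$15233.1: inside the interval → strictly worse (loss $3899.6).
$9366.5: below both → same outcome either way.
$12745.3: inside the interval → strictly worse (loss $1411.8).
$17640.5: above both → same outcome either way.
$15697.2: inside the interval → strictly worse (loss $4363.7).
$11761.5: inside the interval → strictly worse (loss $428).
$15458.1: inside the interval → strictly worse (loss $4124.6).
Count: 5.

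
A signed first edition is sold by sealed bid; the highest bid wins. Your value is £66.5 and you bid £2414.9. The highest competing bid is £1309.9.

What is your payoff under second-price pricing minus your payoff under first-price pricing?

£1105

You have the highest bid, so you win under either rule.
Second-price: pay £1309.9 → payoff −£1243.4.
First-price: pay your own bid £2414.9 → payoff −£2348.4.
Difference = −£1243.4 − (−£2348.4) = £1105.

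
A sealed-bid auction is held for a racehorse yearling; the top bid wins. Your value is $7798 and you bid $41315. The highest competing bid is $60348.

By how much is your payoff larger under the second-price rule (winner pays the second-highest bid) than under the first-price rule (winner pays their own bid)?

$0

Your bid $41315 is below $60348, so you lose under either rule.
Payoff is $0 in both cases; difference = $0.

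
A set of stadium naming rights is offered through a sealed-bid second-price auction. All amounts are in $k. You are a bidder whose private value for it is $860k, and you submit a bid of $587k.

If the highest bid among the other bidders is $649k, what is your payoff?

Your bid $587k is below the highest competing bid $649k, so you lose.
A losing bidder pays nothing and receives nothing: payoff = $0k.

$0k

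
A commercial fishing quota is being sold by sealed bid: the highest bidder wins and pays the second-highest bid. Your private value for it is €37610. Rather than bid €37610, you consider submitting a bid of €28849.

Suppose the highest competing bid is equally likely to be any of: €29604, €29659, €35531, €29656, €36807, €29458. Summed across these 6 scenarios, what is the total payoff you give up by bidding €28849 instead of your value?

€34945

The deviation costs you only when the competing bid falls strictly between €28849 and €37610; elsewhere both bids give the same outcome.
€29604: truthful payoff €8006, deviation payoff €0 → loss €8006.
€29659: truthful payoff €7951, deviation payoff €0 → loss €7951.
€35531: truthful payoff €2079, deviation payoff €0 → loss €2079.
€29656: truthful payoff €7954, deviation payoff €0 → loss €7954.
€36807: truthful payoff €803, deviation payoff €0 → loss €803.
€29458: truthful payoff €8152, deviation payoff €0 → loss €8152.
Total loss = €8006 + €7951 + €2079 + €7954 + €803 + €8152 = €34945.
Because the price is fixed by the runner-up's bid, deviating from your value can only change a good outcome into a bad one — never the reverse.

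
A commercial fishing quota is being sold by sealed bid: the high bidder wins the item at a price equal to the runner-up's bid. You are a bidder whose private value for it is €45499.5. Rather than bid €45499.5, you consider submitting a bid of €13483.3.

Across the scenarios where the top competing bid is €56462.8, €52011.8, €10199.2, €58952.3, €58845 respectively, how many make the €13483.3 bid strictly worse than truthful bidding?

The deviation hurts exactly when the highest competing bid lies strictly between €13483.3 and €45499.5 — underbidding then forfeits a profitable win.
€56462.8: above both → same outcome either way.
€52011.8: above both → same outcome either way.
€10199.2: below both → same outcome either way.
€58952.3: above both → same outcome either way.
€58845: above both → same outcome either way.
Count: 0.

0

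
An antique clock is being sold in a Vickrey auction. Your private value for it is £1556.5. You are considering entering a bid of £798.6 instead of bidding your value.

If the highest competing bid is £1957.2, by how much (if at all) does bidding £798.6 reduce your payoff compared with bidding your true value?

£0

Bidding your value £1556.5: you lose (since £1556.5 < £1957.2). Payoff £0.
Bidding £798.6: you lose. Payoff £0.
Difference = £0 − £0 = £0; both bids lead to the same outcome because the competing bid is above both your value and your alternative bid.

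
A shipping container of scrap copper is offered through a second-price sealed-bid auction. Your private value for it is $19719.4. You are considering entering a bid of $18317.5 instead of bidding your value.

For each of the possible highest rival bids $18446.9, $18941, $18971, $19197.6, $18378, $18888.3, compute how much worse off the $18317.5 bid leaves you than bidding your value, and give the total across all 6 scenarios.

The deviation costs you only when the competing bid falls strictly between $18317.5 and $19719.4; elsewhere both bids give the same outcome.
$18446.9: truthful payoff $1272.5, deviation payoff $0 → loss $1272.5.
$18941: truthful payoff $778.4, deviation payoff $0 → loss $778.4.
$18971: truthful payoff $748.4, deviation payoff $0 → loss $748.4.
$19197.6: truthful payoff $521.8, deviation payoff $0 → loss $521.8.
$18378: truthful payoff $1341.4, deviation payoff $0 → loss $1341.4.
$18888.3: truthful payoff $831.1, deviation payoff $0 → loss $831.1.
Total loss = $1272.5 + $778.4 + $748.4 + $521.8 + $1341.4 + $831.1 = $5493.6.

$5493.6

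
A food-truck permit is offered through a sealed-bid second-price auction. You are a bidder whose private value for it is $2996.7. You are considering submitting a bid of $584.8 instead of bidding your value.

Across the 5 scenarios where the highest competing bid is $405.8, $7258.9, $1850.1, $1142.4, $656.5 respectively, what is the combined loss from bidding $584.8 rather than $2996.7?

The deviation costs you only when the competing bid falls strictly between $584.8 and $2996.7; elsewhere both bids give the same outcome.
$405.8: outcomes coincide → loss $0.
$7258.9: outcomes coincide → loss $0.
$1850.1: truthful payoff $1146.6, deviation payoff $0 → loss $1146.6.
$1142.4: truthful payoff $1854.3, deviation payoff $0 → loss $1854.3.
$656.5: truthful payoff $2340.2, deviation payoff $0 → loss $2340.2.
Total loss = $1146.6 + $1854.3 + $2340.2 = $5341.1.

$5341.1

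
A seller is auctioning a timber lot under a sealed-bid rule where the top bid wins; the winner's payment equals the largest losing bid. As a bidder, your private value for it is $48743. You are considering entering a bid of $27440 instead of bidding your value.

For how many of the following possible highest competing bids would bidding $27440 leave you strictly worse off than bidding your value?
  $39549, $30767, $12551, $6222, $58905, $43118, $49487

The deviation hurts exactly when the highest competing bid lies strictly between $27440 and $48743 — underbidding then forfeits a profitable win.
$39549: inside the interval → strictly worse (loss $9194).
$30767: inside the interval → strictly worse (loss $17976).
$12551: below both → same outcome either way.
$6222: below both → same outcome either way.
$58905: above both → same outcome either way.
$43118: inside the interval → strictly worse (loss $5625).
$49487: above both → same outcome either way.
Count: 3.

3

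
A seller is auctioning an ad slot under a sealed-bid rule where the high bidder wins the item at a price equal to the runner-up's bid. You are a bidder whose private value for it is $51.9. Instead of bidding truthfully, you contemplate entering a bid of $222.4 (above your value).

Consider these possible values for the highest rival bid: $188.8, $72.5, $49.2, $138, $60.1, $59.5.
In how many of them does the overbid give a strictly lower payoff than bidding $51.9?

The deviation hurts exactly when the highest competing bid lies strictly between $51.9 and $222.4 — overbidding then wins at a price above your value.
$188.8: inside the interval → strictly worse (loss $136.9).
$72.5: inside the interval → strictly worse (loss $20.6).
$49.2: below both → same outcome either way.
$138: inside the interval → strictly worse (loss $86.1).
$60.1: inside the interval → strictly worse (loss $8.2).
$59.5: inside the interval → strictly worse (loss $7.6).
Count: 5.

5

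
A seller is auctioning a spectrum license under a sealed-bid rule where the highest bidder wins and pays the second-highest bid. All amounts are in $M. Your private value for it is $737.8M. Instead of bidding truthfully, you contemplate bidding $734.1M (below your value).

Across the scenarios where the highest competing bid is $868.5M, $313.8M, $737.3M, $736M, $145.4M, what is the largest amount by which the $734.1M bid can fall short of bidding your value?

$1.8M

$868.5M: same outcome either way → loss $0M.
$313.8M: same outcome either way → loss $0M.
$737.3M: truthful gives $0.5M, deviation gives $0M → loss $0.5M.
$736M: truthful gives $1.8M, deviation gives $0M → loss $1.8M.
$145.4M: same outcome either way → loss $0M.
Maximum loss: $1.8M.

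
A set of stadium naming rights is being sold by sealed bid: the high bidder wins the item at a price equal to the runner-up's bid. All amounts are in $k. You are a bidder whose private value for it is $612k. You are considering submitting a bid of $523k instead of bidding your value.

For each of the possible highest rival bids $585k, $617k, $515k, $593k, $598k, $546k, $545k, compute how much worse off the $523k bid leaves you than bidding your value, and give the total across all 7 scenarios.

$193k

The deviation costs you only when the competing bid falls strictly between $523k and $612k; elsewhere both bids give the same outcome.
$585k: truthful payoff $27k, deviation payoff $0k → loss $27k.
$617k: outcomes coincide → loss $0k.
$515k: outcomes coincide → loss $0k.
$593k: truthful payoff $19k, deviation payoff $0k → loss $19k.
$598k: truthful payoff $14k, deviation payoff $0k → loss $14k.
$546k: truthful payoff $66k, deviation payoff $0k → loss $66k.
$545k: truthful payoff $67k, deviation payoff $0k → loss $67k.
Total loss = $27k + $19k + $14k + $66k + $67k = $193k.
Truthful bidding weakly dominates here: raising your bid can only win items priced above your value, and lowering it can only forfeit items priced below.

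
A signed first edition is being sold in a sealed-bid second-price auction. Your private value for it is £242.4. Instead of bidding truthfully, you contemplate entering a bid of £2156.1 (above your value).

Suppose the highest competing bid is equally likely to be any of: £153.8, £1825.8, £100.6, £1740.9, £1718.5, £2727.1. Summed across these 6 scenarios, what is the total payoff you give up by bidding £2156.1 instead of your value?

£4558

The deviation costs you only when the competing bid falls strictly between £242.4 and £2156.1; elsewhere both bids give the same outcome.
£153.8: outcomes coincide → loss £0.
£1825.8: truthful payoff £0, deviation payoff −£1583.4 → loss £1583.4.
£100.6: outcomes coincide → loss £0.
£1740.9: truthful payoff £0, deviation payoff −£1498.5 → loss £1498.5.
£1718.5: truthful payoff £0, deviation payoff −£1476.1 → loss £1476.1.
£2727.1: outcomes coincide → loss £0.
Total loss = £1583.4 + £1498.5 + £1476.1 = £4558.
In a second-price auction your bid sets only whether you win, not what you pay, so bidding your true value is weakly dominant.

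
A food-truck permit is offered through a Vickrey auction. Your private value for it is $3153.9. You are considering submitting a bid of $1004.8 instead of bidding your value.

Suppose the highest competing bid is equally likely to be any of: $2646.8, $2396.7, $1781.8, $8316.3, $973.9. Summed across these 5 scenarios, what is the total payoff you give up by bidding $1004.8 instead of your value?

The deviation costs you only when the competing bid falls strictly between $1004.8 and $3153.9; elsewhere both bids give the same outcome.
$2646.8: truthful payoff $507.1, deviation payoff $0 → loss $507.1.
$2396.7: truthful payoff $757.2, deviation payoff $0 → loss $757.2.
$1781.8: truthful payoff $1372.1, deviation payoff $0 → loss $1372.1.
$8316.3: outcomes coincide → loss $0.
$973.9: outcomes coincide → loss $0.
Total loss = $507.1 + $757.2 + $1372.1 = $2636.4.

$2636.4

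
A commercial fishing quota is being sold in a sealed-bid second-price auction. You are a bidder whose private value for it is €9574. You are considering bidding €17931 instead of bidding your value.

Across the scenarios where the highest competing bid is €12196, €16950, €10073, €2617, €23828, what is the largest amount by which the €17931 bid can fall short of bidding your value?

€7376

€12196: truthful gives €0, deviation gives −€2622 → loss €2622.
€16950: truthful gives €0, deviation gives −€7376 → loss €7376.
€10073: truthful gives €0, deviation gives −€499 → loss €499.
€2617: same outcome either way → loss €0.
€23828: same outcome either way → loss €0.
Maximum loss: €7376.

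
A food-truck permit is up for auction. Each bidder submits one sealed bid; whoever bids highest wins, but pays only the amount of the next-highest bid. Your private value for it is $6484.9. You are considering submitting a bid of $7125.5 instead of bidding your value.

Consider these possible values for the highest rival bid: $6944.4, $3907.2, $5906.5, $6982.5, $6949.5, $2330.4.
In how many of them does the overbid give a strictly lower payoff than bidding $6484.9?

3

The deviation hurts exactly when the highest competing bid lies strictly between $6484.9 and $7125.5 — overbidding then wins at a price above your value.
$6944.4: inside the interval → strictly worse (loss $459.5).
$3907.2: below both → same outcome either way.
$5906.5: below both → same outcome either way.
$6982.5: inside the interval → strictly worse (loss $497.6).
$6949.5: inside the interval → strictly worse (loss $464.6).
$2330.4: below both → same outcome either way.
Count: 3.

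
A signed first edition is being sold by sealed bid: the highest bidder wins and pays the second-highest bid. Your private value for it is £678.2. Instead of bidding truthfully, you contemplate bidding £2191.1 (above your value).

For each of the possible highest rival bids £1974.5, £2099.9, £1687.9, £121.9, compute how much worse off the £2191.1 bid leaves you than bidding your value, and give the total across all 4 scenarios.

£3727.7

The deviation costs you only when the competing bid falls strictly between £678.2 and £2191.1; elsewhere both bids give the same outcome.
£1974.5: truthful payoff £0, deviation payoff −£1296.3 → loss £1296.3.
£2099.9: truthful payoff £0, deviation payoff −£1421.7 → loss £1421.7.
£1687.9: truthful payoff £0, deviation payoff −£1009.7 → loss £1009.7.
£121.9: outcomes coincide → loss £0.
Total loss = £1296.3 + £1421.7 + £1009.7 = £3727.7.
Because the price is fixed by the runner-up's bid, deviating from your value can only change a good outcome into a bad one — never the reverse.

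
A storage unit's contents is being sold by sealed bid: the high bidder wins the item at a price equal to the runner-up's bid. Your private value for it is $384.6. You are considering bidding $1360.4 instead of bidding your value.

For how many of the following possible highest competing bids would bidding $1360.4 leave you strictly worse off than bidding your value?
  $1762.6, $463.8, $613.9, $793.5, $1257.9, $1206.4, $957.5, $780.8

7

The deviation hurts exactly when the highest competing bid lies strictly between $384.6 and $1360.4 — overbidding then wins at a price above your value.
$1762.6: above both → same outcome either way.
$463.8: inside the interval → strictly worse (loss $79.2).
$613.9: inside the interval → strictly worse (loss $229.3).
$793.5: inside the interval → strictly worse (loss $408.9).
$1257.9: inside the interval → strictly worse (loss $873.3).
$1206.4: inside the interval → strictly worse (loss $821.8).
$957.5: inside the interval → strictly worse (loss $572.9).
$780.8: inside the interval → strictly worse (loss $396.2).
Count: 7.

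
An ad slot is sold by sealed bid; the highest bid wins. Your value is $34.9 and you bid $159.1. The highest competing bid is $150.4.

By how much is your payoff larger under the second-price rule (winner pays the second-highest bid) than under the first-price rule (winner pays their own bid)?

You have the highest bid, so you win under either rule.
Second-price: pay $150.4 → payoff −$115.5.
First-price: pay your own bid $159.1 → payoff −$124.2.
Difference = −$115.5 − (−$124.2) = $8.7.

$8.7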